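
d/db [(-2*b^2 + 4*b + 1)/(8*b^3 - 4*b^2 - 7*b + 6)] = (16*b^4 - 64*b^3 + 6*b^2 - 16*b + 31)/(64*b^6 - 64*b^5 - 96*b^4 + 152*b^3 + b^2 - 84*b + 36)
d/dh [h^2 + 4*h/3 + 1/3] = 2*h + 4/3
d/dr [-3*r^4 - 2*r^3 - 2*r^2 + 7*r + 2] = -12*r^3 - 6*r^2 - 4*r + 7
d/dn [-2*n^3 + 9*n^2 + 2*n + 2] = -6*n^2 + 18*n + 2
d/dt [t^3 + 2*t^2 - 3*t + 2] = 3*t^2 + 4*t - 3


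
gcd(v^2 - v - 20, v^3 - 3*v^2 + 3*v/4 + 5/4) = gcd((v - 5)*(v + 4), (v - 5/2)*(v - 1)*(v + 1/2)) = 1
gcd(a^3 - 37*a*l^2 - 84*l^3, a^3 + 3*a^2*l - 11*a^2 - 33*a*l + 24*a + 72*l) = a + 3*l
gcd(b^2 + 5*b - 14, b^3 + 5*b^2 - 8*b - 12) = b - 2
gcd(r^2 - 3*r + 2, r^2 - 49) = 1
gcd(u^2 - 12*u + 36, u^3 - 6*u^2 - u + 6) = u - 6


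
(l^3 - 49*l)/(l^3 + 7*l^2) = (l - 7)/l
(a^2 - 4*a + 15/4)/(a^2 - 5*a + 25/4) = (2*a - 3)/(2*a - 5)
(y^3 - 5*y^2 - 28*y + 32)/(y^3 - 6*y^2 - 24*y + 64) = (y - 1)/(y - 2)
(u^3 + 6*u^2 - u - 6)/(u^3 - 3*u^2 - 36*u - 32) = (u^2 + 5*u - 6)/(u^2 - 4*u - 32)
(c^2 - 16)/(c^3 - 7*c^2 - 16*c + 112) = 1/(c - 7)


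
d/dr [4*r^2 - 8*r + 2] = 8*r - 8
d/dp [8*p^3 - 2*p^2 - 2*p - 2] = 24*p^2 - 4*p - 2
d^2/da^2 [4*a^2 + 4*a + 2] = 8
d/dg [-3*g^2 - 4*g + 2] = -6*g - 4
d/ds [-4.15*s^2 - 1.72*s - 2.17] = -8.3*s - 1.72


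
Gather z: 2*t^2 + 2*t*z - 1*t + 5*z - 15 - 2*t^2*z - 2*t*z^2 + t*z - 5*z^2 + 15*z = 2*t^2 - t + z^2*(-2*t - 5) + z*(-2*t^2 + 3*t + 20) - 15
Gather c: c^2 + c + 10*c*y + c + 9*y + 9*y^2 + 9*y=c^2 + c*(10*y + 2) + 9*y^2 + 18*y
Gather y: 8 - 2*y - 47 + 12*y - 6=10*y - 45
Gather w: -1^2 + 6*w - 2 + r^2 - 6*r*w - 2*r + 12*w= r^2 - 2*r + w*(18 - 6*r) - 3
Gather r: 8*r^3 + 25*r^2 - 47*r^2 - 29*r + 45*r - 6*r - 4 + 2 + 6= 8*r^3 - 22*r^2 + 10*r + 4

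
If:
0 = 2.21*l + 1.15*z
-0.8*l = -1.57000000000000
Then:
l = 1.96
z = -3.77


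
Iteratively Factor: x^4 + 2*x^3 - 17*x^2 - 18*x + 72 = (x + 3)*(x^3 - x^2 - 14*x + 24) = (x - 3)*(x + 3)*(x^2 + 2*x - 8) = (x - 3)*(x + 3)*(x + 4)*(x - 2)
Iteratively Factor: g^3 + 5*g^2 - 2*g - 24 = (g + 4)*(g^2 + g - 6) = (g + 3)*(g + 4)*(g - 2)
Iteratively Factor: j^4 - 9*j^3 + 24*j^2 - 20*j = (j - 5)*(j^3 - 4*j^2 + 4*j) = j*(j - 5)*(j^2 - 4*j + 4) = j*(j - 5)*(j - 2)*(j - 2)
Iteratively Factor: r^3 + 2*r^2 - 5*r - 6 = (r - 2)*(r^2 + 4*r + 3) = (r - 2)*(r + 1)*(r + 3)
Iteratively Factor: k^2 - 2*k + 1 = (k - 1)*(k - 1)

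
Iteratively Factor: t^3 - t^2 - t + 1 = (t + 1)*(t^2 - 2*t + 1) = (t - 1)*(t + 1)*(t - 1)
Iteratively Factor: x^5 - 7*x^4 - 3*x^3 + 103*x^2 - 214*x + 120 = (x - 3)*(x^4 - 4*x^3 - 15*x^2 + 58*x - 40) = (x - 5)*(x - 3)*(x^3 + x^2 - 10*x + 8) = (x - 5)*(x - 3)*(x - 2)*(x^2 + 3*x - 4) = (x - 5)*(x - 3)*(x - 2)*(x + 4)*(x - 1)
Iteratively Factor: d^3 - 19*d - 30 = (d - 5)*(d^2 + 5*d + 6) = (d - 5)*(d + 2)*(d + 3)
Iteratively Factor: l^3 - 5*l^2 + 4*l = (l)*(l^2 - 5*l + 4) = l*(l - 4)*(l - 1)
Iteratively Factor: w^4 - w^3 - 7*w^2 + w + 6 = (w - 3)*(w^3 + 2*w^2 - w - 2) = (w - 3)*(w + 2)*(w^2 - 1) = (w - 3)*(w + 1)*(w + 2)*(w - 1)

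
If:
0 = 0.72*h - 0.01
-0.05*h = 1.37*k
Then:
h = 0.01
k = -0.00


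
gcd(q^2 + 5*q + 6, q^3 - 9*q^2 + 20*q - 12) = 1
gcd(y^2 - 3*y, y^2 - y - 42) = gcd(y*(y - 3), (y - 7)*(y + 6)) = 1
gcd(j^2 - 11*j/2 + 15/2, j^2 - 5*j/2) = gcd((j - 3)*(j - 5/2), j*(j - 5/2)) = j - 5/2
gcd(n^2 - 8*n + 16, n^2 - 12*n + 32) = n - 4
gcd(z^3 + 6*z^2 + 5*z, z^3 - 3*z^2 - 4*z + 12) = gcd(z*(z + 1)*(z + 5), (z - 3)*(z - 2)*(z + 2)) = 1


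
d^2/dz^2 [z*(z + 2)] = 2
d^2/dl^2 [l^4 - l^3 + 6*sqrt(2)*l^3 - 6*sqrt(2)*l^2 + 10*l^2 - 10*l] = 12*l^2 - 6*l + 36*sqrt(2)*l - 12*sqrt(2) + 20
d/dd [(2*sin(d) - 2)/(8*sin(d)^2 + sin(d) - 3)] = 2*(-8*sin(d)^2 + 16*sin(d) - 2)*cos(d)/(8*sin(d)^2 + sin(d) - 3)^2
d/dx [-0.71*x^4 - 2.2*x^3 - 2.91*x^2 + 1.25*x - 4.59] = -2.84*x^3 - 6.6*x^2 - 5.82*x + 1.25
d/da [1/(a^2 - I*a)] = (-2*a + I)/(a^2*(a - I)^2)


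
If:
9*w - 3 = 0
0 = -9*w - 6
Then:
No Solution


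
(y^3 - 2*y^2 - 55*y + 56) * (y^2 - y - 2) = y^5 - 3*y^4 - 55*y^3 + 115*y^2 + 54*y - 112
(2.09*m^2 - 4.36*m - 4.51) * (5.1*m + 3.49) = 10.659*m^3 - 14.9419*m^2 - 38.2174*m - 15.7399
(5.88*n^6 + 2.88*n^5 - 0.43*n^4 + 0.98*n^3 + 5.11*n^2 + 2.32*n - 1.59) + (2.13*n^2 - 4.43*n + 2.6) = 5.88*n^6 + 2.88*n^5 - 0.43*n^4 + 0.98*n^3 + 7.24*n^2 - 2.11*n + 1.01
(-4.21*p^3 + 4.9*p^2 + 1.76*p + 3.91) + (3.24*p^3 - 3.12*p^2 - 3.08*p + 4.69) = -0.97*p^3 + 1.78*p^2 - 1.32*p + 8.6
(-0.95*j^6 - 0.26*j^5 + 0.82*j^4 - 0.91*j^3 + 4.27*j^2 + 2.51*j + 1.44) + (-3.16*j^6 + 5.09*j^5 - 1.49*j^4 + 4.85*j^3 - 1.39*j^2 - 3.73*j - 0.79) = -4.11*j^6 + 4.83*j^5 - 0.67*j^4 + 3.94*j^3 + 2.88*j^2 - 1.22*j + 0.65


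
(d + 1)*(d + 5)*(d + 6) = d^3 + 12*d^2 + 41*d + 30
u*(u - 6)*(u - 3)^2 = u^4 - 12*u^3 + 45*u^2 - 54*u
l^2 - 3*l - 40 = (l - 8)*(l + 5)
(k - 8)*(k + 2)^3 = k^4 - 2*k^3 - 36*k^2 - 88*k - 64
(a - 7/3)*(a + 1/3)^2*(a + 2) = a^4 + a^3/3 - 43*a^2/9 - 85*a/27 - 14/27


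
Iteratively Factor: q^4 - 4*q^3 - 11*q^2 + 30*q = (q)*(q^3 - 4*q^2 - 11*q + 30) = q*(q - 2)*(q^2 - 2*q - 15) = q*(q - 2)*(q + 3)*(q - 5)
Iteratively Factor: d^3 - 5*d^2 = (d)*(d^2 - 5*d) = d*(d - 5)*(d)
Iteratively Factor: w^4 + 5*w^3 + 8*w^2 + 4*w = (w + 2)*(w^3 + 3*w^2 + 2*w) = w*(w + 2)*(w^2 + 3*w + 2) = w*(w + 1)*(w + 2)*(w + 2)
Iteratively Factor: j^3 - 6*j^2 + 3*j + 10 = (j - 2)*(j^2 - 4*j - 5) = (j - 5)*(j - 2)*(j + 1)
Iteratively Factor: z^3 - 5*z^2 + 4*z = (z - 1)*(z^2 - 4*z) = (z - 4)*(z - 1)*(z)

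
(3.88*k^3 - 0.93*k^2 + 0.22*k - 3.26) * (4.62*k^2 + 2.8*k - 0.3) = 17.9256*k^5 + 6.5674*k^4 - 2.7516*k^3 - 14.1662*k^2 - 9.194*k + 0.978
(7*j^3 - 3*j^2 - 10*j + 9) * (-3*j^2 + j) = -21*j^5 + 16*j^4 + 27*j^3 - 37*j^2 + 9*j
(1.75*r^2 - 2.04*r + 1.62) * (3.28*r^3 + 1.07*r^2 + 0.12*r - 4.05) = 5.74*r^5 - 4.8187*r^4 + 3.3408*r^3 - 5.5989*r^2 + 8.4564*r - 6.561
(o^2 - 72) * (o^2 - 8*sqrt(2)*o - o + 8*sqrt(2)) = o^4 - 8*sqrt(2)*o^3 - o^3 - 72*o^2 + 8*sqrt(2)*o^2 + 72*o + 576*sqrt(2)*o - 576*sqrt(2)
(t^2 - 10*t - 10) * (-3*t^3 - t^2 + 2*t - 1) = -3*t^5 + 29*t^4 + 42*t^3 - 11*t^2 - 10*t + 10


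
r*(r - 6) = r^2 - 6*r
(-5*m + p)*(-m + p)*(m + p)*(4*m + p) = 20*m^4 + m^3*p - 21*m^2*p^2 - m*p^3 + p^4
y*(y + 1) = y^2 + y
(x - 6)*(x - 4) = x^2 - 10*x + 24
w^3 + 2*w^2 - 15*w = w*(w - 3)*(w + 5)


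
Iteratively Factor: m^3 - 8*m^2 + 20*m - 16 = (m - 2)*(m^2 - 6*m + 8) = (m - 4)*(m - 2)*(m - 2)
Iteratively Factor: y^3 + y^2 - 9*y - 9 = (y + 3)*(y^2 - 2*y - 3) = (y - 3)*(y + 3)*(y + 1)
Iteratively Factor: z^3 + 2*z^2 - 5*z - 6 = (z + 3)*(z^2 - z - 2) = (z + 1)*(z + 3)*(z - 2)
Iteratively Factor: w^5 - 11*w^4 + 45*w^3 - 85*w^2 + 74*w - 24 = (w - 3)*(w^4 - 8*w^3 + 21*w^2 - 22*w + 8) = (w - 3)*(w - 1)*(w^3 - 7*w^2 + 14*w - 8) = (w - 3)*(w - 2)*(w - 1)*(w^2 - 5*w + 4) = (w - 3)*(w - 2)*(w - 1)^2*(w - 4)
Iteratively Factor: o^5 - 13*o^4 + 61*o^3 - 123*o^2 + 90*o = (o - 5)*(o^4 - 8*o^3 + 21*o^2 - 18*o) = o*(o - 5)*(o^3 - 8*o^2 + 21*o - 18) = o*(o - 5)*(o - 2)*(o^2 - 6*o + 9) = o*(o - 5)*(o - 3)*(o - 2)*(o - 3)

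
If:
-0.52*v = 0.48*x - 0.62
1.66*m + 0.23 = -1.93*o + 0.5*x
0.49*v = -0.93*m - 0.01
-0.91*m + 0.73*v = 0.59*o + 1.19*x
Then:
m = -0.38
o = 0.34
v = 0.69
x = 0.54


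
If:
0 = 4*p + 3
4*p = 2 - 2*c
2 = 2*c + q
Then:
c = 5/2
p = -3/4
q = -3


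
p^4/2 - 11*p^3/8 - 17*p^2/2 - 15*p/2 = p*(p/2 + 1)*(p - 6)*(p + 5/4)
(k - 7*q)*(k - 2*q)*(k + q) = k^3 - 8*k^2*q + 5*k*q^2 + 14*q^3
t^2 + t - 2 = (t - 1)*(t + 2)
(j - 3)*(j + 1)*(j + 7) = j^3 + 5*j^2 - 17*j - 21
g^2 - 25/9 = (g - 5/3)*(g + 5/3)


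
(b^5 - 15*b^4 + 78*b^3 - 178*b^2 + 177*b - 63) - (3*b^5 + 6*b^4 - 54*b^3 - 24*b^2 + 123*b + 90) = -2*b^5 - 21*b^4 + 132*b^3 - 154*b^2 + 54*b - 153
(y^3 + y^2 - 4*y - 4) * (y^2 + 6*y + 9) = y^5 + 7*y^4 + 11*y^3 - 19*y^2 - 60*y - 36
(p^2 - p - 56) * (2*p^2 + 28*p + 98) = 2*p^4 + 26*p^3 - 42*p^2 - 1666*p - 5488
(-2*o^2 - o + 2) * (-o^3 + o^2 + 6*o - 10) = 2*o^5 - o^4 - 15*o^3 + 16*o^2 + 22*o - 20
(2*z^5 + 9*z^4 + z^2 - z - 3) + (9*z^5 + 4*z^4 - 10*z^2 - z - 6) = 11*z^5 + 13*z^4 - 9*z^2 - 2*z - 9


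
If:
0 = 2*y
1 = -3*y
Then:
No Solution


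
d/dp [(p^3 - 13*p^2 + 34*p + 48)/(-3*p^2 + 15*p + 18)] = -1/3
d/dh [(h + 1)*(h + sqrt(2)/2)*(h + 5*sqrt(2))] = 3*h^2 + 2*h + 11*sqrt(2)*h + 5 + 11*sqrt(2)/2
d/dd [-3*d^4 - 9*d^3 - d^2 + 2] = d*(-12*d^2 - 27*d - 2)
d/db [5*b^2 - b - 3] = 10*b - 1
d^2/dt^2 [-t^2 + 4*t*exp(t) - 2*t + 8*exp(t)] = 4*t*exp(t) + 16*exp(t) - 2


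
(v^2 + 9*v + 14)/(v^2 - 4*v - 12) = (v + 7)/(v - 6)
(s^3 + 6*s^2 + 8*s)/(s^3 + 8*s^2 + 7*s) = (s^2 + 6*s + 8)/(s^2 + 8*s + 7)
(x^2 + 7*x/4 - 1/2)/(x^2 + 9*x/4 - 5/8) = 2*(x + 2)/(2*x + 5)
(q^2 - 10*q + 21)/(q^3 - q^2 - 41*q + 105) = (q - 7)/(q^2 + 2*q - 35)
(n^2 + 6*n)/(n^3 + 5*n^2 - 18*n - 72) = n/(n^2 - n - 12)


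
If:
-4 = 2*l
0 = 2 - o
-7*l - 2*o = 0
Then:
No Solution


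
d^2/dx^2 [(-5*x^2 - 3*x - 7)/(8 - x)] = 702/(x^3 - 24*x^2 + 192*x - 512)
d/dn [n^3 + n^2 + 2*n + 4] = 3*n^2 + 2*n + 2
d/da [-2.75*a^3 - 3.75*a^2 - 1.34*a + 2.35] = -8.25*a^2 - 7.5*a - 1.34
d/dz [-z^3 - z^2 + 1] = z*(-3*z - 2)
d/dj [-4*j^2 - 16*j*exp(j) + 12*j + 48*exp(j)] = -16*j*exp(j) - 8*j + 32*exp(j) + 12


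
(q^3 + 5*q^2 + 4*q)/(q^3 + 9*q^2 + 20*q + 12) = q*(q + 4)/(q^2 + 8*q + 12)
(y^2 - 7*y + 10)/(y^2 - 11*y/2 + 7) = 2*(y - 5)/(2*y - 7)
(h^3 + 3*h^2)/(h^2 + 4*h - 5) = h^2*(h + 3)/(h^2 + 4*h - 5)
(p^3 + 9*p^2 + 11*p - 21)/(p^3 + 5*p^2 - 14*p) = (p^2 + 2*p - 3)/(p*(p - 2))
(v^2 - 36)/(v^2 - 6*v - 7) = (36 - v^2)/(-v^2 + 6*v + 7)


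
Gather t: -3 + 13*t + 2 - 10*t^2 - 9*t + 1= -10*t^2 + 4*t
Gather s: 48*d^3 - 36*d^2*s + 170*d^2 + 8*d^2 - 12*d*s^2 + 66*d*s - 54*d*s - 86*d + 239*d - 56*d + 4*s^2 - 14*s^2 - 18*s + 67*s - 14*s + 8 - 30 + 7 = 48*d^3 + 178*d^2 + 97*d + s^2*(-12*d - 10) + s*(-36*d^2 + 12*d + 35) - 15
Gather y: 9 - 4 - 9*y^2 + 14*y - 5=-9*y^2 + 14*y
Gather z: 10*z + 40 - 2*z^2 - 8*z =-2*z^2 + 2*z + 40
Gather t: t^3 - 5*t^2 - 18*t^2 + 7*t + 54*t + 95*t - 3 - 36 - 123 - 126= t^3 - 23*t^2 + 156*t - 288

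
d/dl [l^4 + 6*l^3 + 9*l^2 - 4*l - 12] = 4*l^3 + 18*l^2 + 18*l - 4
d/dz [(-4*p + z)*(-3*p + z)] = -7*p + 2*z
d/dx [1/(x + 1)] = -1/(x + 1)^2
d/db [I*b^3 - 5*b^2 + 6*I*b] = 3*I*b^2 - 10*b + 6*I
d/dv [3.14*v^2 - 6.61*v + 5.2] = 6.28*v - 6.61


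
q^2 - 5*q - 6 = (q - 6)*(q + 1)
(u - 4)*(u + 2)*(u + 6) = u^3 + 4*u^2 - 20*u - 48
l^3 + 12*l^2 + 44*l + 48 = (l + 2)*(l + 4)*(l + 6)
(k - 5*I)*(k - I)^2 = k^3 - 7*I*k^2 - 11*k + 5*I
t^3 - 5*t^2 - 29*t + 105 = (t - 7)*(t - 3)*(t + 5)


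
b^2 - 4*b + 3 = (b - 3)*(b - 1)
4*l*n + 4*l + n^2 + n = (4*l + n)*(n + 1)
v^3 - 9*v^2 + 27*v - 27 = (v - 3)^3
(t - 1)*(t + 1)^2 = t^3 + t^2 - t - 1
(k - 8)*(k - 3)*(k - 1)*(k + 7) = k^4 - 5*k^3 - 49*k^2 + 221*k - 168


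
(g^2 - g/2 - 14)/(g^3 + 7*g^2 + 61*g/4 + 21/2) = 2*(g - 4)/(2*g^2 + 7*g + 6)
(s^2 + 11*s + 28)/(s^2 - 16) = (s + 7)/(s - 4)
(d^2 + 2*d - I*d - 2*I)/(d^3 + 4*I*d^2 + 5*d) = (d + 2)/(d*(d + 5*I))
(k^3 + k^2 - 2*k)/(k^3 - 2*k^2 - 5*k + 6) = k/(k - 3)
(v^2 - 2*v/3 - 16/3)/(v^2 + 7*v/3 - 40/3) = (v + 2)/(v + 5)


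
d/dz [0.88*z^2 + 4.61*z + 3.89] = 1.76*z + 4.61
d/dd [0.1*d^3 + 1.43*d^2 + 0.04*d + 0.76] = 0.3*d^2 + 2.86*d + 0.04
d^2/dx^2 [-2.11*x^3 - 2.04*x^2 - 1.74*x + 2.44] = -12.66*x - 4.08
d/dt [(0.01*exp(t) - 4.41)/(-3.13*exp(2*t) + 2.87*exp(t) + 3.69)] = (0.0313*exp(2*t) - 27.6066*exp(t) + 12.6936)*exp(t)/(9.7969*exp(4*t) - 17.9662*exp(3*t) - 14.8625*exp(2*t) + 21.1806*exp(t) + 13.6161)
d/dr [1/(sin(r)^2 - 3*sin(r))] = (3 - 2*sin(r))*cos(r)/((sin(r) - 3)^2*sin(r)^2)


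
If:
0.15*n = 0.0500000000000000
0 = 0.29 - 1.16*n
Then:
No Solution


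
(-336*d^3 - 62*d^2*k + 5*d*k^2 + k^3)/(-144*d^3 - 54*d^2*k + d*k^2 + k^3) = (7*d + k)/(3*d + k)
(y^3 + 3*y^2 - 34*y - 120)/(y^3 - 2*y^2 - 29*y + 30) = (y + 4)/(y - 1)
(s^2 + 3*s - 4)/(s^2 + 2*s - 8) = (s - 1)/(s - 2)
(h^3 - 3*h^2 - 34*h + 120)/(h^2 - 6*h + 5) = (h^2 + 2*h - 24)/(h - 1)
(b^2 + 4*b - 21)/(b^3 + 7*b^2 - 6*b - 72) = (b + 7)/(b^2 + 10*b + 24)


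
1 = 1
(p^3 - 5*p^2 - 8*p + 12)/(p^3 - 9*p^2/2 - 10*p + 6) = 2*(p - 1)/(2*p - 1)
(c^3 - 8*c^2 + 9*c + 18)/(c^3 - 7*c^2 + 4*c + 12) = (c - 3)/(c - 2)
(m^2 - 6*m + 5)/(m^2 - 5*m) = (m - 1)/m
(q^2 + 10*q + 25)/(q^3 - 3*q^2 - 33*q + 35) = (q + 5)/(q^2 - 8*q + 7)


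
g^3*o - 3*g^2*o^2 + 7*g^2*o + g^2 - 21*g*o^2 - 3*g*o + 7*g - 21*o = (g + 7)*(g - 3*o)*(g*o + 1)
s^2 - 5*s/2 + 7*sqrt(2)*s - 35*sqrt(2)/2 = (s - 5/2)*(s + 7*sqrt(2))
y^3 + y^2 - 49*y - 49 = (y - 7)*(y + 1)*(y + 7)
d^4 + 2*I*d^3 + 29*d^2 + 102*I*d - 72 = (d - 6*I)*(d + I)*(d + 3*I)*(d + 4*I)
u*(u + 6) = u^2 + 6*u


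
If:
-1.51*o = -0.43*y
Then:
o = 0.28476821192053*y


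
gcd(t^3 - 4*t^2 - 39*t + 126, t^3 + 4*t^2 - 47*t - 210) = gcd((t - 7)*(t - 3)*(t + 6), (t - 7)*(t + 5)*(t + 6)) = t^2 - t - 42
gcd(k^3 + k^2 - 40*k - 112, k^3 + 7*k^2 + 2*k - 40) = k + 4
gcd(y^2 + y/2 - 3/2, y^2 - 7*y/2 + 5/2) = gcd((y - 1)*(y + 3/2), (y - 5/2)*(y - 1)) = y - 1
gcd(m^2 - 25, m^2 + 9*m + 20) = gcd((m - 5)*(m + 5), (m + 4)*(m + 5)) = m + 5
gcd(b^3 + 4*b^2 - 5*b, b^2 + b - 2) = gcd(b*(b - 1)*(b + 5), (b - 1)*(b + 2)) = b - 1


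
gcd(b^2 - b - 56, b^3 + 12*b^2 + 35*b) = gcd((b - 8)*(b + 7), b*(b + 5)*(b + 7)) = b + 7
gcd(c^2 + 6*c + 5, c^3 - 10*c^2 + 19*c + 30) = c + 1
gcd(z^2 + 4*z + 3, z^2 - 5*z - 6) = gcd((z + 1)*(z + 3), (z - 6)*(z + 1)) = z + 1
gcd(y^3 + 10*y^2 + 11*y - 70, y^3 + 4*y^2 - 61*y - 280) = y^2 + 12*y + 35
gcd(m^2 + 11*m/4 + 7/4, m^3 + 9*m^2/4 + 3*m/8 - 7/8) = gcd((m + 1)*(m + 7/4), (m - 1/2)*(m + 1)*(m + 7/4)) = m^2 + 11*m/4 + 7/4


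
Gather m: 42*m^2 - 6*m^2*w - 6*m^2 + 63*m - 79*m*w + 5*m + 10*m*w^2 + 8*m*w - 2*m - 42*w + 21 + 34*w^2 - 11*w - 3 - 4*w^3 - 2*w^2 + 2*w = m^2*(36 - 6*w) + m*(10*w^2 - 71*w + 66) - 4*w^3 + 32*w^2 - 51*w + 18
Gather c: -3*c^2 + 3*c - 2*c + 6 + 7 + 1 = -3*c^2 + c + 14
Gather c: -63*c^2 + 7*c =-63*c^2 + 7*c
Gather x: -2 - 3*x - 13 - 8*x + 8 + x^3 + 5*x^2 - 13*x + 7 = x^3 + 5*x^2 - 24*x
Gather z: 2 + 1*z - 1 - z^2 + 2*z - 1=-z^2 + 3*z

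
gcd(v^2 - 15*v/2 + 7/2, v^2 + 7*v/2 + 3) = 1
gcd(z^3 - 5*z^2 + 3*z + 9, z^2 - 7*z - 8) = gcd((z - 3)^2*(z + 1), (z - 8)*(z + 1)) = z + 1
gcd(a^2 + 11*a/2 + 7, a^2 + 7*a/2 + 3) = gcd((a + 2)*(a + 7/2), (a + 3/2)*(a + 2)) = a + 2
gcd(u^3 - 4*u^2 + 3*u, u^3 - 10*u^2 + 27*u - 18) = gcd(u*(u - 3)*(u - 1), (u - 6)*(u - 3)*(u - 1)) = u^2 - 4*u + 3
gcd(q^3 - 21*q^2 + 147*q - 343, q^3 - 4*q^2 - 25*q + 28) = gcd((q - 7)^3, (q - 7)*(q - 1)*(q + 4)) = q - 7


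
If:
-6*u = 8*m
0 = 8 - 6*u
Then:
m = -1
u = 4/3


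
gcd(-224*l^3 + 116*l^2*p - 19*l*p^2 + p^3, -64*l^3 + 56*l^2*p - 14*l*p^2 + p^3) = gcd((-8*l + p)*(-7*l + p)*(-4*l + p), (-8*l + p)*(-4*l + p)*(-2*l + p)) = 32*l^2 - 12*l*p + p^2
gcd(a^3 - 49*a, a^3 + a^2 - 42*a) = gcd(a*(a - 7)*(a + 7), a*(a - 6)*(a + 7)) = a^2 + 7*a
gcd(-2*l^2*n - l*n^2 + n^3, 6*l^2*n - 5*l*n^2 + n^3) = 2*l*n - n^2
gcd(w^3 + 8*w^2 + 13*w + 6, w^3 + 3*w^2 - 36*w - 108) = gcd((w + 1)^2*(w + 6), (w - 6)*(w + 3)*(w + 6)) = w + 6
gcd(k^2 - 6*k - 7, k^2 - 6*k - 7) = k^2 - 6*k - 7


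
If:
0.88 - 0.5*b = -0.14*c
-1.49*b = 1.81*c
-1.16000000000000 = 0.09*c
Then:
No Solution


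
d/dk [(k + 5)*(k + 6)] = 2*k + 11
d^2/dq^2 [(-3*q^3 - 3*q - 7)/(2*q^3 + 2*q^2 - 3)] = 2*(12*q^6 - 36*q^5 - 312*q^4 - 254*q^3 - 192*q^2 - 261*q - 42)/(8*q^9 + 24*q^8 + 24*q^7 - 28*q^6 - 72*q^5 - 36*q^4 + 54*q^3 + 54*q^2 - 27)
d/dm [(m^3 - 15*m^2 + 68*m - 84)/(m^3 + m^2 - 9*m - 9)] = 2*(8*m^4 - 77*m^3 + 146*m^2 + 219*m - 684)/(m^6 + 2*m^5 - 17*m^4 - 36*m^3 + 63*m^2 + 162*m + 81)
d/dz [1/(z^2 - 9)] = -2*z/(z^2 - 9)^2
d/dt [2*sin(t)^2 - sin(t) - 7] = (4*sin(t) - 1)*cos(t)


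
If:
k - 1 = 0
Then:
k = 1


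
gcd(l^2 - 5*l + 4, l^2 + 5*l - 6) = l - 1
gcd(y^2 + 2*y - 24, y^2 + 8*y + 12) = y + 6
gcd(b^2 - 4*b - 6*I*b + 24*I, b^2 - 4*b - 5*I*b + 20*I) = b - 4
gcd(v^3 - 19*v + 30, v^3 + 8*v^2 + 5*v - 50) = v^2 + 3*v - 10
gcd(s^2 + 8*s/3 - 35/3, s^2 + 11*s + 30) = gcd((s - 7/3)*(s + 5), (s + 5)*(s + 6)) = s + 5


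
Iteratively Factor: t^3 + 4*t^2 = (t)*(t^2 + 4*t) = t*(t + 4)*(t)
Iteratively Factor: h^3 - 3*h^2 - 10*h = (h)*(h^2 - 3*h - 10) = h*(h + 2)*(h - 5)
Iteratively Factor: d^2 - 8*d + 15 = (d - 3)*(d - 5)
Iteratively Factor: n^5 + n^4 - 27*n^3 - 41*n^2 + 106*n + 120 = (n - 2)*(n^4 + 3*n^3 - 21*n^2 - 83*n - 60) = (n - 2)*(n + 4)*(n^3 - n^2 - 17*n - 15) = (n - 5)*(n - 2)*(n + 4)*(n^2 + 4*n + 3) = (n - 5)*(n - 2)*(n + 3)*(n + 4)*(n + 1)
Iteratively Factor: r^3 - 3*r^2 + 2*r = (r - 1)*(r^2 - 2*r) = (r - 2)*(r - 1)*(r)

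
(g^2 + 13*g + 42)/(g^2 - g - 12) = (g^2 + 13*g + 42)/(g^2 - g - 12)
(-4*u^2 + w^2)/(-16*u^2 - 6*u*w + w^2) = (2*u - w)/(8*u - w)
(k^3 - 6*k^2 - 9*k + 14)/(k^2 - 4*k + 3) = (k^2 - 5*k - 14)/(k - 3)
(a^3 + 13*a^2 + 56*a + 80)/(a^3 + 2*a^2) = (a^3 + 13*a^2 + 56*a + 80)/(a^2*(a + 2))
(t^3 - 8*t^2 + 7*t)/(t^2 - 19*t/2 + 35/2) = 2*t*(t - 1)/(2*t - 5)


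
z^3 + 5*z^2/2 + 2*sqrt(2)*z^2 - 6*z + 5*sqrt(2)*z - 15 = (z + 5/2)*(z - sqrt(2))*(z + 3*sqrt(2))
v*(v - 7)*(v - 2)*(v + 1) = v^4 - 8*v^3 + 5*v^2 + 14*v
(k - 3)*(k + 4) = k^2 + k - 12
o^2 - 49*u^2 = (o - 7*u)*(o + 7*u)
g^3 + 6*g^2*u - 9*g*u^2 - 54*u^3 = (g - 3*u)*(g + 3*u)*(g + 6*u)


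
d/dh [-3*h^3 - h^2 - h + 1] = -9*h^2 - 2*h - 1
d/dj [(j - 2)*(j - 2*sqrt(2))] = 2*j - 2*sqrt(2) - 2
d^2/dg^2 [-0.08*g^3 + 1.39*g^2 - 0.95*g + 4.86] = 2.78 - 0.48*g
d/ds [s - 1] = 1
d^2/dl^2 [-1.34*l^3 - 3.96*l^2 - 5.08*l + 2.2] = -8.04*l - 7.92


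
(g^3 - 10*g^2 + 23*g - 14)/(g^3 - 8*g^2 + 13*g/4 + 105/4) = 4*(g^2 - 3*g + 2)/(4*g^2 - 4*g - 15)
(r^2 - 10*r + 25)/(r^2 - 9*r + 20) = (r - 5)/(r - 4)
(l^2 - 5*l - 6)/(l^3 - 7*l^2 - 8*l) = (l - 6)/(l*(l - 8))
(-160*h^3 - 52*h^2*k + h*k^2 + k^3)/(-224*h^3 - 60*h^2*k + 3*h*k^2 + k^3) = (5*h + k)/(7*h + k)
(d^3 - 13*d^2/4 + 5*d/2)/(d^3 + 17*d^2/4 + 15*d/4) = (4*d^2 - 13*d + 10)/(4*d^2 + 17*d + 15)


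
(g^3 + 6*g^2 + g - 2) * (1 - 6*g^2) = -6*g^5 - 36*g^4 - 5*g^3 + 18*g^2 + g - 2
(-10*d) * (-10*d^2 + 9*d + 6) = 100*d^3 - 90*d^2 - 60*d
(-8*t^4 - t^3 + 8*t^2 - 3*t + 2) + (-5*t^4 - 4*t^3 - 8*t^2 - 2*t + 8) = -13*t^4 - 5*t^3 - 5*t + 10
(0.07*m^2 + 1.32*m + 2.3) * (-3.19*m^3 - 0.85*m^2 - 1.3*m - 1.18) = -0.2233*m^5 - 4.2703*m^4 - 8.55*m^3 - 3.7536*m^2 - 4.5476*m - 2.714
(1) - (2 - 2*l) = 2*l - 1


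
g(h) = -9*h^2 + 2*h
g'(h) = 2 - 18*h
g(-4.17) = -164.84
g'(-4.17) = 77.06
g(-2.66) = -69.00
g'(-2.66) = 49.88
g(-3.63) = -125.85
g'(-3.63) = 67.34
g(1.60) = -19.84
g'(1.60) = -26.80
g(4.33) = -160.08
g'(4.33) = -75.94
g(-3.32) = -105.84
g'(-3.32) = 61.76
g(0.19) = 0.06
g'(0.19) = -1.42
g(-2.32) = -53.08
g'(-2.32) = 43.76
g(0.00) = 0.00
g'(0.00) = 2.00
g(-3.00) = -87.00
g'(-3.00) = 56.00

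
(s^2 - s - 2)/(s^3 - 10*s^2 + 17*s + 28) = (s - 2)/(s^2 - 11*s + 28)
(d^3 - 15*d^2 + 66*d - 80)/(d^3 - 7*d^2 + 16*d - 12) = (d^2 - 13*d + 40)/(d^2 - 5*d + 6)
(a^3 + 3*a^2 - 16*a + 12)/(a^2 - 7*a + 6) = (a^2 + 4*a - 12)/(a - 6)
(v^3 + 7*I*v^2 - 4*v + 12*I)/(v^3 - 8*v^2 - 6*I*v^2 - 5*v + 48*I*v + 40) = (v^2 + 8*I*v - 12)/(v^2 - v*(8 + 5*I) + 40*I)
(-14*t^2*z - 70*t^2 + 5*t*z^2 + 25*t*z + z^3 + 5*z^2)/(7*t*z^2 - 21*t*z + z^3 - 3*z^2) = (-2*t*z - 10*t + z^2 + 5*z)/(z*(z - 3))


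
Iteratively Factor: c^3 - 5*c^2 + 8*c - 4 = (c - 2)*(c^2 - 3*c + 2) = (c - 2)^2*(c - 1)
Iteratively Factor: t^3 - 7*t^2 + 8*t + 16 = (t - 4)*(t^2 - 3*t - 4) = (t - 4)^2*(t + 1)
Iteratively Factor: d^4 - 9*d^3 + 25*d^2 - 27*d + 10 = (d - 1)*(d^3 - 8*d^2 + 17*d - 10) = (d - 2)*(d - 1)*(d^2 - 6*d + 5) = (d - 2)*(d - 1)^2*(d - 5)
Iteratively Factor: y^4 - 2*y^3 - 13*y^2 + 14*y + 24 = (y + 3)*(y^3 - 5*y^2 + 2*y + 8) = (y - 4)*(y + 3)*(y^2 - y - 2) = (y - 4)*(y - 2)*(y + 3)*(y + 1)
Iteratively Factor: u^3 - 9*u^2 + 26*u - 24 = (u - 2)*(u^2 - 7*u + 12) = (u - 3)*(u - 2)*(u - 4)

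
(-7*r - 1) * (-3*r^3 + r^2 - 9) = 21*r^4 - 4*r^3 - r^2 + 63*r + 9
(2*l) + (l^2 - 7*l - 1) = l^2 - 5*l - 1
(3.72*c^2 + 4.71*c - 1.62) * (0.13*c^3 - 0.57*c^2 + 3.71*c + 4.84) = 0.4836*c^5 - 1.5081*c^4 + 10.9059*c^3 + 36.4023*c^2 + 16.7862*c - 7.8408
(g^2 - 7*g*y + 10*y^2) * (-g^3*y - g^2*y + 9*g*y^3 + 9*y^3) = -g^5*y + 7*g^4*y^2 - g^4*y - g^3*y^3 + 7*g^3*y^2 - 63*g^2*y^4 - g^2*y^3 + 90*g*y^5 - 63*g*y^4 + 90*y^5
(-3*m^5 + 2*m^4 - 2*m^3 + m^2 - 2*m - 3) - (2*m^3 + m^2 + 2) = -3*m^5 + 2*m^4 - 4*m^3 - 2*m - 5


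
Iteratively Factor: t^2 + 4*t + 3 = (t + 1)*(t + 3)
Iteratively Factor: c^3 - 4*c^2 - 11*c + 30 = (c - 5)*(c^2 + c - 6) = (c - 5)*(c + 3)*(c - 2)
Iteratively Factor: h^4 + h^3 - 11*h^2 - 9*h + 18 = (h + 2)*(h^3 - h^2 - 9*h + 9) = (h - 3)*(h + 2)*(h^2 + 2*h - 3) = (h - 3)*(h + 2)*(h + 3)*(h - 1)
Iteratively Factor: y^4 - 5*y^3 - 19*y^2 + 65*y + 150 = (y + 3)*(y^3 - 8*y^2 + 5*y + 50) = (y - 5)*(y + 3)*(y^2 - 3*y - 10) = (y - 5)*(y + 2)*(y + 3)*(y - 5)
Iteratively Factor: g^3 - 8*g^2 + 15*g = (g - 5)*(g^2 - 3*g) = (g - 5)*(g - 3)*(g)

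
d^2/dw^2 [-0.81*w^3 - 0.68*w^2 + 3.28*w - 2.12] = -4.86*w - 1.36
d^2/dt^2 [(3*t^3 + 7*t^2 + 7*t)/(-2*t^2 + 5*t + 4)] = 2*(-197*t^3 - 348*t^2 - 312*t + 28)/(8*t^6 - 60*t^5 + 102*t^4 + 115*t^3 - 204*t^2 - 240*t - 64)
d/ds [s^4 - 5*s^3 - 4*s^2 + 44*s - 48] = 4*s^3 - 15*s^2 - 8*s + 44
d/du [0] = 0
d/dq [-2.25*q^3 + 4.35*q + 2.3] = 4.35 - 6.75*q^2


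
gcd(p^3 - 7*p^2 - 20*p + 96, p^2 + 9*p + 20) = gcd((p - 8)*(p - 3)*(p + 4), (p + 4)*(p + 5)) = p + 4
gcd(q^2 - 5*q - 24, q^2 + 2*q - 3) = q + 3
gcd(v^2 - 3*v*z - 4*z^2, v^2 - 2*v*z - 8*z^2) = -v + 4*z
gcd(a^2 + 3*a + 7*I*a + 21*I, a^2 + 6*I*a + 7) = a + 7*I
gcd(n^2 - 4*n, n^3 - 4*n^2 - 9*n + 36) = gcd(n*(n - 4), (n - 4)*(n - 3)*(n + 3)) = n - 4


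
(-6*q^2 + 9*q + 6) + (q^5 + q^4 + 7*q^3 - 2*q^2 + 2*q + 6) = q^5 + q^4 + 7*q^3 - 8*q^2 + 11*q + 12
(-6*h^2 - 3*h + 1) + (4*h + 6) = -6*h^2 + h + 7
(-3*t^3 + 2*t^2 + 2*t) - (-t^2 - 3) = -3*t^3 + 3*t^2 + 2*t + 3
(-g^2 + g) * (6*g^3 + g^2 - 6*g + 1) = -6*g^5 + 5*g^4 + 7*g^3 - 7*g^2 + g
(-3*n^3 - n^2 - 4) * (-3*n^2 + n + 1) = 9*n^5 - 4*n^3 + 11*n^2 - 4*n - 4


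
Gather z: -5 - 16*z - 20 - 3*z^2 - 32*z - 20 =-3*z^2 - 48*z - 45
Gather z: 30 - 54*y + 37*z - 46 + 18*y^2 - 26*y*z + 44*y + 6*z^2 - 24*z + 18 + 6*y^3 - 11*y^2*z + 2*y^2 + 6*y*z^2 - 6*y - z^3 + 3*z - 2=6*y^3 + 20*y^2 - 16*y - z^3 + z^2*(6*y + 6) + z*(-11*y^2 - 26*y + 16)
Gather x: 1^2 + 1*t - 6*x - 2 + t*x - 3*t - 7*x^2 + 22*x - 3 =-2*t - 7*x^2 + x*(t + 16) - 4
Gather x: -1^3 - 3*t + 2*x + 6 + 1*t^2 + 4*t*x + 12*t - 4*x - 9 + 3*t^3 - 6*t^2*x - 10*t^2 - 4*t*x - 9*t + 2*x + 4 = 3*t^3 - 6*t^2*x - 9*t^2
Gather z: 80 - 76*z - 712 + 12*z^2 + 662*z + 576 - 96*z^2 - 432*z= -84*z^2 + 154*z - 56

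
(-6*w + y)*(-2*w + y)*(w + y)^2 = 12*w^4 + 16*w^3*y - 3*w^2*y^2 - 6*w*y^3 + y^4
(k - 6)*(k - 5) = k^2 - 11*k + 30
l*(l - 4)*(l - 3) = l^3 - 7*l^2 + 12*l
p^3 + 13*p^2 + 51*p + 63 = (p + 3)^2*(p + 7)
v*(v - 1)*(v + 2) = v^3 + v^2 - 2*v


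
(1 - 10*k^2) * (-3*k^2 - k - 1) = 30*k^4 + 10*k^3 + 7*k^2 - k - 1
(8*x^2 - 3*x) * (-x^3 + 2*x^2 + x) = -8*x^5 + 19*x^4 + 2*x^3 - 3*x^2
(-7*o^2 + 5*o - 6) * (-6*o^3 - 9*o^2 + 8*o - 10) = 42*o^5 + 33*o^4 - 65*o^3 + 164*o^2 - 98*o + 60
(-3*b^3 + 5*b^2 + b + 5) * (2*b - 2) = -6*b^4 + 16*b^3 - 8*b^2 + 8*b - 10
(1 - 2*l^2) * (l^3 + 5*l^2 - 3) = -2*l^5 - 10*l^4 + l^3 + 11*l^2 - 3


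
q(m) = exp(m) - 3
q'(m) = exp(m)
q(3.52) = 30.78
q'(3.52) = 33.78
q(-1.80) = -2.83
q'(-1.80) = 0.17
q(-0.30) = -2.26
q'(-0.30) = 0.74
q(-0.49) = -2.39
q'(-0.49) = 0.61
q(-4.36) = -2.99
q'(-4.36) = 0.01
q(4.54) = 90.69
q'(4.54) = 93.69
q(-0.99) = -2.63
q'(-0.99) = 0.37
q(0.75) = -0.88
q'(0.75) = 2.12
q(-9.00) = -3.00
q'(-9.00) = 0.00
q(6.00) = 400.43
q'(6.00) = 403.43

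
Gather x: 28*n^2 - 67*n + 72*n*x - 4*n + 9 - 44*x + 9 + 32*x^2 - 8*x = 28*n^2 - 71*n + 32*x^2 + x*(72*n - 52) + 18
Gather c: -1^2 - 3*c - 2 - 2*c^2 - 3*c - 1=-2*c^2 - 6*c - 4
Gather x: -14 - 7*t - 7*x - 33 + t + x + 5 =-6*t - 6*x - 42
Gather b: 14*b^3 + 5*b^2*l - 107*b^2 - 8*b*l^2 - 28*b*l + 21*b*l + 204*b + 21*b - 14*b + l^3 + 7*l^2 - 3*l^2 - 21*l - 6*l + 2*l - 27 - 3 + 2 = 14*b^3 + b^2*(5*l - 107) + b*(-8*l^2 - 7*l + 211) + l^3 + 4*l^2 - 25*l - 28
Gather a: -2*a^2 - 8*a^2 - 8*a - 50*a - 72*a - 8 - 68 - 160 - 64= -10*a^2 - 130*a - 300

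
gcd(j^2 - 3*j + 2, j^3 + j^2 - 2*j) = j - 1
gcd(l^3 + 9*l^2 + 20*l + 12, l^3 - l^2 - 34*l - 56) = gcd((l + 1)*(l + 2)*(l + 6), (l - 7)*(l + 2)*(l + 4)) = l + 2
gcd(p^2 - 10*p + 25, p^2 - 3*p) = 1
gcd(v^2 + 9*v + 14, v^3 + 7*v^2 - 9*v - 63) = v + 7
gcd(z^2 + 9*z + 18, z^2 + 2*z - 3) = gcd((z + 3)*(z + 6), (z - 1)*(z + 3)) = z + 3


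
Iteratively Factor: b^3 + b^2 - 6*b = (b + 3)*(b^2 - 2*b) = b*(b + 3)*(b - 2)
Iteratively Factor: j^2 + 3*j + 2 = (j + 1)*(j + 2)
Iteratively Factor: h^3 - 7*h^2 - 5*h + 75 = (h - 5)*(h^2 - 2*h - 15) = (h - 5)*(h + 3)*(h - 5)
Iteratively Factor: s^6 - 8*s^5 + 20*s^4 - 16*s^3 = (s)*(s^5 - 8*s^4 + 20*s^3 - 16*s^2) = s^2*(s^4 - 8*s^3 + 20*s^2 - 16*s) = s^2*(s - 2)*(s^3 - 6*s^2 + 8*s) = s^3*(s - 2)*(s^2 - 6*s + 8) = s^3*(s - 4)*(s - 2)*(s - 2)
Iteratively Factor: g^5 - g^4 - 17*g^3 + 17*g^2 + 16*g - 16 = (g - 1)*(g^4 - 17*g^2 + 16) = (g - 1)*(g + 4)*(g^3 - 4*g^2 - g + 4) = (g - 1)^2*(g + 4)*(g^2 - 3*g - 4) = (g - 1)^2*(g + 1)*(g + 4)*(g - 4)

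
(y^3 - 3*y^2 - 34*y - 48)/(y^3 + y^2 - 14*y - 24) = (y - 8)/(y - 4)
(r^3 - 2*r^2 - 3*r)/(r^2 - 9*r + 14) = r*(r^2 - 2*r - 3)/(r^2 - 9*r + 14)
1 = 1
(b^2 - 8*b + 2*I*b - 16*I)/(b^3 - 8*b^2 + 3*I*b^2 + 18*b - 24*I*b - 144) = (b + 2*I)/(b^2 + 3*I*b + 18)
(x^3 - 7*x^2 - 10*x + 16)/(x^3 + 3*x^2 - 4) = (x - 8)/(x + 2)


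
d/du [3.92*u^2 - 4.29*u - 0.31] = 7.84*u - 4.29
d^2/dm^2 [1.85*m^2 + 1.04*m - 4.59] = 3.70000000000000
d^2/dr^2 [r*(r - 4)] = 2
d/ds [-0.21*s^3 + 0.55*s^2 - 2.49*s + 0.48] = -0.63*s^2 + 1.1*s - 2.49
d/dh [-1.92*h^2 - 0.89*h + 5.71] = -3.84*h - 0.89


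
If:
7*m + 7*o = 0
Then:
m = -o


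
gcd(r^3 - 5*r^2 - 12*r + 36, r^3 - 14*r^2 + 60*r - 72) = r^2 - 8*r + 12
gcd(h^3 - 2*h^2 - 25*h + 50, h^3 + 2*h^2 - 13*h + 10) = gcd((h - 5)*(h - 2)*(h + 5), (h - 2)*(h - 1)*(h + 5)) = h^2 + 3*h - 10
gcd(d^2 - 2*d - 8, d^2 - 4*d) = d - 4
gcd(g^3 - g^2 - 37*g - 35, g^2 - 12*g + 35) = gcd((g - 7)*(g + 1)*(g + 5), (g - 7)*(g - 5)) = g - 7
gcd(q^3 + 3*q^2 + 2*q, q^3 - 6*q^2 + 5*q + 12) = q + 1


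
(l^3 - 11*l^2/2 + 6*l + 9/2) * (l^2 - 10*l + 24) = l^5 - 31*l^4/2 + 85*l^3 - 375*l^2/2 + 99*l + 108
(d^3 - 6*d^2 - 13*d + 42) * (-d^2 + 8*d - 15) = -d^5 + 14*d^4 - 50*d^3 - 56*d^2 + 531*d - 630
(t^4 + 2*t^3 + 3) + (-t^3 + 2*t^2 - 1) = t^4 + t^3 + 2*t^2 + 2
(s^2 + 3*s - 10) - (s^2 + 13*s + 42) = -10*s - 52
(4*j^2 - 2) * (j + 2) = 4*j^3 + 8*j^2 - 2*j - 4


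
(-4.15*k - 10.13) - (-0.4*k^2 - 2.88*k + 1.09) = 0.4*k^2 - 1.27*k - 11.22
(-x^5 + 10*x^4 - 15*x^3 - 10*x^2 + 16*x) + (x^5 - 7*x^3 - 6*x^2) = 10*x^4 - 22*x^3 - 16*x^2 + 16*x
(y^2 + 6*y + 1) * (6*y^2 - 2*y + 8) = 6*y^4 + 34*y^3 + 2*y^2 + 46*y + 8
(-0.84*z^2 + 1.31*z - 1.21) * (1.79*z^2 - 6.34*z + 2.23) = -1.5036*z^4 + 7.6705*z^3 - 12.3445*z^2 + 10.5927*z - 2.6983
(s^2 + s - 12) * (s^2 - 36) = s^4 + s^3 - 48*s^2 - 36*s + 432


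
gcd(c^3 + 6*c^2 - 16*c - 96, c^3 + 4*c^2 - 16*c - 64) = c^2 - 16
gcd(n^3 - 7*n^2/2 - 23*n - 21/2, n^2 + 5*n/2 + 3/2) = 1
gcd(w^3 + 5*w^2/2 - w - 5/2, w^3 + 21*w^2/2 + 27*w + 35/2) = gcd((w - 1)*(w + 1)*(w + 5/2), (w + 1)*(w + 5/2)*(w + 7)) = w^2 + 7*w/2 + 5/2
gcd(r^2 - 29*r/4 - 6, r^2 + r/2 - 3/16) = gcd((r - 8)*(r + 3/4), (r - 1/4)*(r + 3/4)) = r + 3/4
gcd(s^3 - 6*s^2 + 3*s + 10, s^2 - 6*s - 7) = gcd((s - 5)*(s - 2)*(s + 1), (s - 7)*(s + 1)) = s + 1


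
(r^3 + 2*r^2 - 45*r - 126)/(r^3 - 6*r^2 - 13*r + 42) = (r + 6)/(r - 2)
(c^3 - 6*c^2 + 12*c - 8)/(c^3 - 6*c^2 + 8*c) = (c^2 - 4*c + 4)/(c*(c - 4))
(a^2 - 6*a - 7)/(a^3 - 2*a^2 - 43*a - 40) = (a - 7)/(a^2 - 3*a - 40)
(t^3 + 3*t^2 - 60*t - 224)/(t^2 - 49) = (t^2 - 4*t - 32)/(t - 7)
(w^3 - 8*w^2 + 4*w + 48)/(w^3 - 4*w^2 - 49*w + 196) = (w^2 - 4*w - 12)/(w^2 - 49)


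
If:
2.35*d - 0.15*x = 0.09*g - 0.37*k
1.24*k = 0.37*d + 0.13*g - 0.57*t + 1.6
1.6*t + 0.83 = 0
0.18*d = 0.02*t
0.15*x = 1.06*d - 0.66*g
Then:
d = -0.06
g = -0.80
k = 1.43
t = -0.52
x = 3.10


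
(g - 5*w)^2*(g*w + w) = g^3*w - 10*g^2*w^2 + g^2*w + 25*g*w^3 - 10*g*w^2 + 25*w^3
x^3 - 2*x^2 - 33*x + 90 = (x - 5)*(x - 3)*(x + 6)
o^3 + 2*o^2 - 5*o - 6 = (o - 2)*(o + 1)*(o + 3)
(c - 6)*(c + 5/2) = c^2 - 7*c/2 - 15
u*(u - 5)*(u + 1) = u^3 - 4*u^2 - 5*u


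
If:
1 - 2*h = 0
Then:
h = 1/2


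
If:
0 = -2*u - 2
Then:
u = -1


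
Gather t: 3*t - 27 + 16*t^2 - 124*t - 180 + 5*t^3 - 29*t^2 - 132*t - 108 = 5*t^3 - 13*t^2 - 253*t - 315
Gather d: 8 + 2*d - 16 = 2*d - 8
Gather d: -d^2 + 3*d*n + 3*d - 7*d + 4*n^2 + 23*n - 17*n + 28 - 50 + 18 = -d^2 + d*(3*n - 4) + 4*n^2 + 6*n - 4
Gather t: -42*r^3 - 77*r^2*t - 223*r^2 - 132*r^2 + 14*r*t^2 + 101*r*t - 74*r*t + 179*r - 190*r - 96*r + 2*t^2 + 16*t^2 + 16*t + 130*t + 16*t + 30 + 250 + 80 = -42*r^3 - 355*r^2 - 107*r + t^2*(14*r + 18) + t*(-77*r^2 + 27*r + 162) + 360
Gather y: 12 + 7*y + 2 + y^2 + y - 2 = y^2 + 8*y + 12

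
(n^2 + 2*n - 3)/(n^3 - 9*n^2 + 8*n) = (n + 3)/(n*(n - 8))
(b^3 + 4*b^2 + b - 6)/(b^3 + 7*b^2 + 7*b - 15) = (b + 2)/(b + 5)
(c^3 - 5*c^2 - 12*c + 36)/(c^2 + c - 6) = c - 6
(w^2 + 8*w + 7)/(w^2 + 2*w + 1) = (w + 7)/(w + 1)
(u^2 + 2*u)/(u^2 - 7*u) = (u + 2)/(u - 7)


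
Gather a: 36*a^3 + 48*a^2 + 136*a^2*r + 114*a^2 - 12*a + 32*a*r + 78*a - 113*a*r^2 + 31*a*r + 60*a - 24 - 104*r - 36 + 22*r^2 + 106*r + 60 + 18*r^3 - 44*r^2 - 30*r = 36*a^3 + a^2*(136*r + 162) + a*(-113*r^2 + 63*r + 126) + 18*r^3 - 22*r^2 - 28*r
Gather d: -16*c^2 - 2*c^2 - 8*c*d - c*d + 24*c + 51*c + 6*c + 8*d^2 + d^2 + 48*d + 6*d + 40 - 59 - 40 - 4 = -18*c^2 + 81*c + 9*d^2 + d*(54 - 9*c) - 63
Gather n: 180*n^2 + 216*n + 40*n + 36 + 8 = 180*n^2 + 256*n + 44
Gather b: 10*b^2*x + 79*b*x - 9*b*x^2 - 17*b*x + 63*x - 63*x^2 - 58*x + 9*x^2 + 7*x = 10*b^2*x + b*(-9*x^2 + 62*x) - 54*x^2 + 12*x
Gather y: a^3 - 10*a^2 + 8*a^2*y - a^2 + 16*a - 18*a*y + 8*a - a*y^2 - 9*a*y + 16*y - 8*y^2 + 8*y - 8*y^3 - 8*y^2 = a^3 - 11*a^2 + 24*a - 8*y^3 + y^2*(-a - 16) + y*(8*a^2 - 27*a + 24)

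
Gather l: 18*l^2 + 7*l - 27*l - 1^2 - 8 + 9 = 18*l^2 - 20*l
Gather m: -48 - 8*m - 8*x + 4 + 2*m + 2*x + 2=-6*m - 6*x - 42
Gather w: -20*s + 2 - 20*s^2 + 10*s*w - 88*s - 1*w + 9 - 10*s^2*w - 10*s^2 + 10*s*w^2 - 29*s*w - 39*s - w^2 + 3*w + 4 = -30*s^2 - 147*s + w^2*(10*s - 1) + w*(-10*s^2 - 19*s + 2) + 15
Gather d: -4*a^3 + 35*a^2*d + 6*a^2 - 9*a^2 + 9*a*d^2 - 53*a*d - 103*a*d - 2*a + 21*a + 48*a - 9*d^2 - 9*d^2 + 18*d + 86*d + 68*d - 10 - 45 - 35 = -4*a^3 - 3*a^2 + 67*a + d^2*(9*a - 18) + d*(35*a^2 - 156*a + 172) - 90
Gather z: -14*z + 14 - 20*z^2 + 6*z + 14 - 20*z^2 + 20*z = -40*z^2 + 12*z + 28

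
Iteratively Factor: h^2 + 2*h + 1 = (h + 1)*(h + 1)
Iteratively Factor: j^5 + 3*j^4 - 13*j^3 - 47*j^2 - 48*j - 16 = (j - 4)*(j^4 + 7*j^3 + 15*j^2 + 13*j + 4) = (j - 4)*(j + 1)*(j^3 + 6*j^2 + 9*j + 4) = (j - 4)*(j + 1)^2*(j^2 + 5*j + 4) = (j - 4)*(j + 1)^2*(j + 4)*(j + 1)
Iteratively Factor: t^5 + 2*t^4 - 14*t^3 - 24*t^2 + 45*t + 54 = (t - 2)*(t^4 + 4*t^3 - 6*t^2 - 36*t - 27) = (t - 2)*(t + 3)*(t^3 + t^2 - 9*t - 9) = (t - 3)*(t - 2)*(t + 3)*(t^2 + 4*t + 3) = (t - 3)*(t - 2)*(t + 1)*(t + 3)*(t + 3)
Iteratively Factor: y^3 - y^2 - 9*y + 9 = (y - 3)*(y^2 + 2*y - 3) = (y - 3)*(y + 3)*(y - 1)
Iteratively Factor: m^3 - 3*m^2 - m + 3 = (m - 3)*(m^2 - 1) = (m - 3)*(m + 1)*(m - 1)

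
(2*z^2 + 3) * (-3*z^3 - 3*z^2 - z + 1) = -6*z^5 - 6*z^4 - 11*z^3 - 7*z^2 - 3*z + 3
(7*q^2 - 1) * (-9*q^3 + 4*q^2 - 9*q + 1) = -63*q^5 + 28*q^4 - 54*q^3 + 3*q^2 + 9*q - 1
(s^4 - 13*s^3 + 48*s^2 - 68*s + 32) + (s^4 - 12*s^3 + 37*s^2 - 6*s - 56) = 2*s^4 - 25*s^3 + 85*s^2 - 74*s - 24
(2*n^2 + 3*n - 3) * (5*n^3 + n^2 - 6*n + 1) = 10*n^5 + 17*n^4 - 24*n^3 - 19*n^2 + 21*n - 3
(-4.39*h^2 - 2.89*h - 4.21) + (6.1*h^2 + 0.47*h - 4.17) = 1.71*h^2 - 2.42*h - 8.38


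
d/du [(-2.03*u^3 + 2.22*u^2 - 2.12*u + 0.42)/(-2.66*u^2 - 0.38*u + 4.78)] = (5.3998*u^4 + 1.5428*u^3 - 35.593*u^2 + 23.4576*u - 9.974)/(7.0756*u^4 + 2.0216*u^3 - 25.2852*u^2 - 3.6328*u + 22.8484)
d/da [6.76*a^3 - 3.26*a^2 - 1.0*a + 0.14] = 20.28*a^2 - 6.52*a - 1.0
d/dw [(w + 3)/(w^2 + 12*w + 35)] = (w^2 + 12*w - 2*(w + 3)*(w + 6) + 35)/(w^2 + 12*w + 35)^2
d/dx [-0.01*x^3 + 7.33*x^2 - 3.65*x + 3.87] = -0.03*x^2 + 14.66*x - 3.65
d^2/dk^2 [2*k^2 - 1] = 4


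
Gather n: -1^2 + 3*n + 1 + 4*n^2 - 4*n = 4*n^2 - n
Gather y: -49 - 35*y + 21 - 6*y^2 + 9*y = -6*y^2 - 26*y - 28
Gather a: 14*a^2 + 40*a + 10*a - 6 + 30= 14*a^2 + 50*a + 24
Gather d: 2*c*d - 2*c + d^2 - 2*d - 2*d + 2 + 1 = -2*c + d^2 + d*(2*c - 4) + 3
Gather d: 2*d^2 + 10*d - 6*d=2*d^2 + 4*d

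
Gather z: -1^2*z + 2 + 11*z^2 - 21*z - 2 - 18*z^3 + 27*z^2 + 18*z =-18*z^3 + 38*z^2 - 4*z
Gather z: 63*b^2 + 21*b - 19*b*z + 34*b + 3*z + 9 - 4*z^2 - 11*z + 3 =63*b^2 + 55*b - 4*z^2 + z*(-19*b - 8) + 12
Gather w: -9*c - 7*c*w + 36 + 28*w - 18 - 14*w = -9*c + w*(14 - 7*c) + 18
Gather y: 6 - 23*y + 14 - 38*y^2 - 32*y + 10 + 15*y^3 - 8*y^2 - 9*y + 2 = 15*y^3 - 46*y^2 - 64*y + 32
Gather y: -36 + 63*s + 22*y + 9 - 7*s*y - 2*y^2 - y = 63*s - 2*y^2 + y*(21 - 7*s) - 27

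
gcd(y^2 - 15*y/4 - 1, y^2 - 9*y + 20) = y - 4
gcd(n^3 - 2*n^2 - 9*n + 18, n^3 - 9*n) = n^2 - 9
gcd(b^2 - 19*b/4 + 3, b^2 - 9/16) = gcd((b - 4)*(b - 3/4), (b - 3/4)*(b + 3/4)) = b - 3/4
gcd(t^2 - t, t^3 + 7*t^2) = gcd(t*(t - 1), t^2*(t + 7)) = t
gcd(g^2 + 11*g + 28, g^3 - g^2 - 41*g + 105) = g + 7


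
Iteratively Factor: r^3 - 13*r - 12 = (r + 3)*(r^2 - 3*r - 4) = (r - 4)*(r + 3)*(r + 1)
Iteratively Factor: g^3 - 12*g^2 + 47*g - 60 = (g - 3)*(g^2 - 9*g + 20) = (g - 5)*(g - 3)*(g - 4)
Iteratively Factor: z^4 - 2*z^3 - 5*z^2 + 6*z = (z - 1)*(z^3 - z^2 - 6*z) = (z - 1)*(z + 2)*(z^2 - 3*z) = (z - 3)*(z - 1)*(z + 2)*(z)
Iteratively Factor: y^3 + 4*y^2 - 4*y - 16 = (y + 2)*(y^2 + 2*y - 8) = (y - 2)*(y + 2)*(y + 4)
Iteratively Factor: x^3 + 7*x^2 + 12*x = (x)*(x^2 + 7*x + 12) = x*(x + 4)*(x + 3)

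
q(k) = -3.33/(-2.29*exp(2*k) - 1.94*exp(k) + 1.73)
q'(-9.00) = 0.00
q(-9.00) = -1.93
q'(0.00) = -3.47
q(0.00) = 1.33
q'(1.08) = -0.27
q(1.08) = 0.14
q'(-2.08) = -0.50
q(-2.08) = -2.29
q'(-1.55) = -1.39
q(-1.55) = -2.74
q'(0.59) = -0.72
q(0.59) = 0.36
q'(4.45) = -0.00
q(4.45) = 0.00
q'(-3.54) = -0.07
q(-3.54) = -1.99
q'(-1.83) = -0.77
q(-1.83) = -2.45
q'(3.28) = -0.00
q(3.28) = 0.00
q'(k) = -3.33*(4.58*exp(2*k) + 1.94*exp(k))/(-2.29*exp(2*k) - 1.94*exp(k) + 1.73)^2 = (-15.2514*exp(k) - 6.4602)*exp(k)/(2.29*exp(2*k) + 1.94*exp(k) - 1.73)^2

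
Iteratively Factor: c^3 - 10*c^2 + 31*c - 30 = (c - 5)*(c^2 - 5*c + 6) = (c - 5)*(c - 2)*(c - 3)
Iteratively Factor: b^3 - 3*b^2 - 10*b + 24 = (b - 4)*(b^2 + b - 6) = (b - 4)*(b + 3)*(b - 2)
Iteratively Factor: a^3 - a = (a)*(a^2 - 1) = a*(a - 1)*(a + 1)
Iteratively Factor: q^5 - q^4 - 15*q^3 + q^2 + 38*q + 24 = (q + 3)*(q^4 - 4*q^3 - 3*q^2 + 10*q + 8) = (q + 1)*(q + 3)*(q^3 - 5*q^2 + 2*q + 8) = (q + 1)^2*(q + 3)*(q^2 - 6*q + 8) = (q - 4)*(q + 1)^2*(q + 3)*(q - 2)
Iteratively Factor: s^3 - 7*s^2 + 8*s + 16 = (s - 4)*(s^2 - 3*s - 4) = (s - 4)*(s + 1)*(s - 4)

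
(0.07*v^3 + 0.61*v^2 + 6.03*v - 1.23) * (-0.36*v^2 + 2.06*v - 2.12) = -0.0252*v^5 - 0.0754*v^4 - 1.0626*v^3 + 11.5714*v^2 - 15.3174*v + 2.6076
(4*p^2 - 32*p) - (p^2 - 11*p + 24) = 3*p^2 - 21*p - 24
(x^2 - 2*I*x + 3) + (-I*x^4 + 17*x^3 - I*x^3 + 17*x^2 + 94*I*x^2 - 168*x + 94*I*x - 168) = -I*x^4 + 17*x^3 - I*x^3 + 18*x^2 + 94*I*x^2 - 168*x + 92*I*x - 165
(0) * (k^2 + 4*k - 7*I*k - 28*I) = 0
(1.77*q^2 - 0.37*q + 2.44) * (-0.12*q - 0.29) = -0.2124*q^3 - 0.4689*q^2 - 0.1855*q - 0.7076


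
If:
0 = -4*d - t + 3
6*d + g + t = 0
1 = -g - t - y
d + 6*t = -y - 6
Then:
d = 23/17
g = -97/17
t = -41/17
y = 121/17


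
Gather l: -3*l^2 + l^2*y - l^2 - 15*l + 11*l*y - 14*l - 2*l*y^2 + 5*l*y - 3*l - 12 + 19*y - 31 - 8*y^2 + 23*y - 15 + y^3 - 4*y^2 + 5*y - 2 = l^2*(y - 4) + l*(-2*y^2 + 16*y - 32) + y^3 - 12*y^2 + 47*y - 60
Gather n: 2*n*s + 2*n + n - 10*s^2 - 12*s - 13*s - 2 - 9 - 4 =n*(2*s + 3) - 10*s^2 - 25*s - 15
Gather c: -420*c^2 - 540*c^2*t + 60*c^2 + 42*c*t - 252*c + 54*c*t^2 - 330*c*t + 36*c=c^2*(-540*t - 360) + c*(54*t^2 - 288*t - 216)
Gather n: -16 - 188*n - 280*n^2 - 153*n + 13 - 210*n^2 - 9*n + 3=-490*n^2 - 350*n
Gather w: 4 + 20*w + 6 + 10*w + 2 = 30*w + 12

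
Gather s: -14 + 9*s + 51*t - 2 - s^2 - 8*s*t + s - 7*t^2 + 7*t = -s^2 + s*(10 - 8*t) - 7*t^2 + 58*t - 16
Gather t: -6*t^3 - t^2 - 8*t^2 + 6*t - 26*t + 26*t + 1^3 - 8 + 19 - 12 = -6*t^3 - 9*t^2 + 6*t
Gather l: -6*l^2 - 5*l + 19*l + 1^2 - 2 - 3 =-6*l^2 + 14*l - 4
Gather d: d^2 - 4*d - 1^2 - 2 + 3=d^2 - 4*d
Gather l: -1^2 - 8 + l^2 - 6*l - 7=l^2 - 6*l - 16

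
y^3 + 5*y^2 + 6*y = y*(y + 2)*(y + 3)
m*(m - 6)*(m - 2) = m^3 - 8*m^2 + 12*m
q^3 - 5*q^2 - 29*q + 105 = (q - 7)*(q - 3)*(q + 5)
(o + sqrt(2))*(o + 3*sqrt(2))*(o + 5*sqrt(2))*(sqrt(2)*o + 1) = sqrt(2)*o^4 + 19*o^3 + 55*sqrt(2)*o^2 + 106*o + 30*sqrt(2)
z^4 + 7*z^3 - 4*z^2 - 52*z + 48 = (z - 2)*(z - 1)*(z + 4)*(z + 6)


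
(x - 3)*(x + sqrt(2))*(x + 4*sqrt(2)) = x^3 - 3*x^2 + 5*sqrt(2)*x^2 - 15*sqrt(2)*x + 8*x - 24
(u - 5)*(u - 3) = u^2 - 8*u + 15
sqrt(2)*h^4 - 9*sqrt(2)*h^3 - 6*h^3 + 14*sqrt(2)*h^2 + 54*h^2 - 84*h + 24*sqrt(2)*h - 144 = (h - 6)*(h - 4)*(h - 3*sqrt(2))*(sqrt(2)*h + sqrt(2))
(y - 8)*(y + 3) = y^2 - 5*y - 24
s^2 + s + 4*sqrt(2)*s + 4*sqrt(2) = (s + 1)*(s + 4*sqrt(2))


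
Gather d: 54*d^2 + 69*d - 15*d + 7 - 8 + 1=54*d^2 + 54*d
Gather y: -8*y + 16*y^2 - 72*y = 16*y^2 - 80*y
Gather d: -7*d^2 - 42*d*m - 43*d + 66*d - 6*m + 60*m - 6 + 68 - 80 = -7*d^2 + d*(23 - 42*m) + 54*m - 18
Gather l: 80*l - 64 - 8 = 80*l - 72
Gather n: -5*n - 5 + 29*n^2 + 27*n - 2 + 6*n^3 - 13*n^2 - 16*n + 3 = 6*n^3 + 16*n^2 + 6*n - 4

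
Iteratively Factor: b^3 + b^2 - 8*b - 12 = (b - 3)*(b^2 + 4*b + 4) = (b - 3)*(b + 2)*(b + 2)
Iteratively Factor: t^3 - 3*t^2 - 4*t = (t)*(t^2 - 3*t - 4) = t*(t + 1)*(t - 4)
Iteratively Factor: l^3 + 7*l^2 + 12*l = (l + 4)*(l^2 + 3*l) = l*(l + 4)*(l + 3)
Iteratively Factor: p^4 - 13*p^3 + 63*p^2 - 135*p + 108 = (p - 3)*(p^3 - 10*p^2 + 33*p - 36) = (p - 3)^2*(p^2 - 7*p + 12) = (p - 4)*(p - 3)^2*(p - 3)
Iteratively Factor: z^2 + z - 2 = (z - 1)*(z + 2)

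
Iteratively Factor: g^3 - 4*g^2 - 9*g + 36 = (g - 4)*(g^2 - 9) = (g - 4)*(g + 3)*(g - 3)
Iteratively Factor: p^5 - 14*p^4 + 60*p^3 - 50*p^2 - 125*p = (p - 5)*(p^4 - 9*p^3 + 15*p^2 + 25*p) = (p - 5)*(p + 1)*(p^3 - 10*p^2 + 25*p) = p*(p - 5)*(p + 1)*(p^2 - 10*p + 25) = p*(p - 5)^2*(p + 1)*(p - 5)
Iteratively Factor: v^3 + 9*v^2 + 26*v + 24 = (v + 2)*(v^2 + 7*v + 12) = (v + 2)*(v + 4)*(v + 3)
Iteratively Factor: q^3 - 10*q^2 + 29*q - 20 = (q - 1)*(q^2 - 9*q + 20) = (q - 4)*(q - 1)*(q - 5)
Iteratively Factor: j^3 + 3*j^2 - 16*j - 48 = (j - 4)*(j^2 + 7*j + 12) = (j - 4)*(j + 4)*(j + 3)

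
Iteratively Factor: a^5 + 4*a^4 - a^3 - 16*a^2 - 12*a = (a + 3)*(a^4 + a^3 - 4*a^2 - 4*a) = a*(a + 3)*(a^3 + a^2 - 4*a - 4) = a*(a - 2)*(a + 3)*(a^2 + 3*a + 2) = a*(a - 2)*(a + 2)*(a + 3)*(a + 1)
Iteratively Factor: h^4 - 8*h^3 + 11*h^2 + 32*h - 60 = (h - 5)*(h^3 - 3*h^2 - 4*h + 12) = (h - 5)*(h + 2)*(h^2 - 5*h + 6) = (h - 5)*(h - 3)*(h + 2)*(h - 2)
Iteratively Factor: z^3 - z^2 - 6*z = (z)*(z^2 - z - 6) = z*(z - 3)*(z + 2)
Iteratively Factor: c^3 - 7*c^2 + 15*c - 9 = (c - 3)*(c^2 - 4*c + 3) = (c - 3)^2*(c - 1)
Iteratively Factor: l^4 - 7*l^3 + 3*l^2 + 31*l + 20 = (l - 5)*(l^3 - 2*l^2 - 7*l - 4) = (l - 5)*(l + 1)*(l^2 - 3*l - 4) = (l - 5)*(l - 4)*(l + 1)*(l + 1)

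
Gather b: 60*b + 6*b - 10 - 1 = 66*b - 11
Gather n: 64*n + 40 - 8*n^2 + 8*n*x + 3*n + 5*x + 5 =-8*n^2 + n*(8*x + 67) + 5*x + 45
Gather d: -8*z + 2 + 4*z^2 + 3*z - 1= 4*z^2 - 5*z + 1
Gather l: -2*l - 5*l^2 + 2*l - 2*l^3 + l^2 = -2*l^3 - 4*l^2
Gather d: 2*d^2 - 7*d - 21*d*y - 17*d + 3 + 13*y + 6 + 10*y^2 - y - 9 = 2*d^2 + d*(-21*y - 24) + 10*y^2 + 12*y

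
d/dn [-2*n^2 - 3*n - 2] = -4*n - 3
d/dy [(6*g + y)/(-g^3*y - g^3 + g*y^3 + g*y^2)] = (-g^2*y - g^2 + y^3 + y^2 - (6*g + y)*(-g^2 + 3*y^2 + 2*y))/(g*(g^2*y + g^2 - y^3 - y^2)^2)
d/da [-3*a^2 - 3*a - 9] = -6*a - 3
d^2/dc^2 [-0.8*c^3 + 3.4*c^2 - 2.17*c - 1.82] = 6.8 - 4.8*c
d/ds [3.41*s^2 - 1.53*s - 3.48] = 6.82*s - 1.53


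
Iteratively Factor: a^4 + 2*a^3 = (a)*(a^3 + 2*a^2) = a^2*(a^2 + 2*a) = a^3*(a + 2)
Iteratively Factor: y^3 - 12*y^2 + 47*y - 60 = (y - 3)*(y^2 - 9*y + 20) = (y - 4)*(y - 3)*(y - 5)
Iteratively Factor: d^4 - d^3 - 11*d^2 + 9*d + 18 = (d + 3)*(d^3 - 4*d^2 + d + 6) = (d - 2)*(d + 3)*(d^2 - 2*d - 3) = (d - 2)*(d + 1)*(d + 3)*(d - 3)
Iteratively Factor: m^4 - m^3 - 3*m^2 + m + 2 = (m + 1)*(m^3 - 2*m^2 - m + 2) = (m - 2)*(m + 1)*(m^2 - 1) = (m - 2)*(m + 1)^2*(m - 1)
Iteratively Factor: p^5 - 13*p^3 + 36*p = (p + 3)*(p^4 - 3*p^3 - 4*p^2 + 12*p) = (p - 3)*(p + 3)*(p^3 - 4*p) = (p - 3)*(p - 2)*(p + 3)*(p^2 + 2*p) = (p - 3)*(p - 2)*(p + 2)*(p + 3)*(p)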